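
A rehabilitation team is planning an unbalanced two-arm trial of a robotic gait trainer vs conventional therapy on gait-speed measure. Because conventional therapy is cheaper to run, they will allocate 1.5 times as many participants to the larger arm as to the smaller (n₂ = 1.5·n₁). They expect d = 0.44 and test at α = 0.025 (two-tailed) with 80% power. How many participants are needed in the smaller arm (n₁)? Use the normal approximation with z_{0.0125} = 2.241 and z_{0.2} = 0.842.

n₁ = 82

With allocation ratio k = n₂/n₁ = 1.5, Var(x̄₁−x̄₂) = σ²(1/n₁ + 1/(k·n₁)) = σ²·(k+1)/(k·n₁).
So n₁ = (1 + 1/k)·((z_{α/2} + z_β)/d)² = 1.667 × (3.083/0.44)².
n₁ = 1.667 × 49.10 = 81.8.
Round up: n₁ = 82, giving n₂ = 1.5 × 82 = 123.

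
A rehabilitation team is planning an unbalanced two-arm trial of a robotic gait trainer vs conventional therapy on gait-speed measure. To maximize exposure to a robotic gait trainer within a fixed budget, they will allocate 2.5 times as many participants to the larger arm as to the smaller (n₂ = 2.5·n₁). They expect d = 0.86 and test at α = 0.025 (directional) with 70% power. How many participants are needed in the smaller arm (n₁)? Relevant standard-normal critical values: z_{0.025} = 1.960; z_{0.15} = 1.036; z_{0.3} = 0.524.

With allocation ratio k = n₂/n₁ = 2.5, Var(x̄₁−x̄₂) = σ²(1/n₁ + 1/(k·n₁)) = σ²·(k+1)/(k·n₁).
So n₁ = (1 + 1/k)·((z_{α} + z_β)/d)² = 1.400 × (2.484/0.86)².
n₁ = 1.400 × 8.34 = 11.7.
Round up: n₁ = 12, giving n₂ = 2.5 × 12 = 30.

n₁ = 12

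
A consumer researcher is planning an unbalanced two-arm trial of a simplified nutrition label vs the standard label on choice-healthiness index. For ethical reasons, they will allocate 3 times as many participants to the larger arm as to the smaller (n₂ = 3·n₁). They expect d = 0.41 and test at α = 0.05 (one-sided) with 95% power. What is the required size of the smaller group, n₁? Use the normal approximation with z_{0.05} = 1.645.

With allocation ratio k = n₂/n₁ = 3, Var(x̄₁−x̄₂) = σ²(1/n₁ + 1/(k·n₁)) = σ²·(k+1)/(k·n₁).
So n₁ = (1 + 1/k)·((z_{α} + z_β)/d)² = 1.333 × (3.290/0.41)².
n₁ = 1.333 × 64.39 = 85.9.
Round up: n₁ = 86, giving n₂ = 3 × 86 = 258.

n₁ = 86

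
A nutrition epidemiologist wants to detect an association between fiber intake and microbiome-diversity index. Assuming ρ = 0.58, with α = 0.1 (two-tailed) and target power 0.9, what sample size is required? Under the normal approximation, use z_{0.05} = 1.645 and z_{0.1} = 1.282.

n = 23

Fisher's z: C = ½·ln((1+r)/(1−r)) = ½·ln(3.7619) = 0.6625.
n = ((z_{α/2} + z_β)/C)² + 3.
(1.645 + 1.282) / 0.6625 = 2.927 / 0.6625 = 4.418.
n = 4.418² + 3 = 19.52 + 3 = 22.5.
Round up.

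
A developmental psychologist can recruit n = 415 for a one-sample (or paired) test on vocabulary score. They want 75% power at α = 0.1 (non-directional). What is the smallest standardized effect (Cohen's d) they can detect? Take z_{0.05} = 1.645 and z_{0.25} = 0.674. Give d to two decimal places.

For a single sample (or paired design) of n = 415: d_min = (z_{α/2} + z_β)/√n.
z-sum = 1.645 + 0.674 = 2.319.
d_min = 2.319 / √415 = 2.319 / 20.372 = 0.114.

d_min ≈ 0.11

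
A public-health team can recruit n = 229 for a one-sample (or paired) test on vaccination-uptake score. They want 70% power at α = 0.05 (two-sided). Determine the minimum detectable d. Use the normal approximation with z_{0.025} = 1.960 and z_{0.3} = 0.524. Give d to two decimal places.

For a single sample (or paired design) of n = 229: d_min = (z_{α/2} + z_β)/√n.
z-sum = 1.960 + 0.524 = 2.484.
d_min = 2.484 / √229 = 2.484 / 15.133 = 0.164.

d_min ≈ 0.16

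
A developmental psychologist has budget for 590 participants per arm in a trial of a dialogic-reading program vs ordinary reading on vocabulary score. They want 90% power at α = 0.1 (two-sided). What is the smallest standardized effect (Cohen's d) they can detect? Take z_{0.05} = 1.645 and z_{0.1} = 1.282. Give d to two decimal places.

d_min ≈ 0.17

For two independent groups of n = 590 each: d_min = (z_{α/2} + z_β)·√(2/n).
z-sum = 1.645 + 1.282 = 2.927.
d_min = 2.927 × √(2/590) = 2.927 × 0.0582 = 0.170.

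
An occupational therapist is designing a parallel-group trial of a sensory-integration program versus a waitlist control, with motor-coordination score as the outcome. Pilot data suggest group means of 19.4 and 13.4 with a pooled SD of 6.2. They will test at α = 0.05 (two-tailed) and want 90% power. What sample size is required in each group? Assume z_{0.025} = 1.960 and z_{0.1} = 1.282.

Cohen's d = |M₁ − M₂| / SD_pooled = |19.4 − 13.4| / 6.2 = 6.0 / 6.2 = 0.968.
For two independent groups with equal n: n = 2·((z_{α/2} + z_β) / d)².
z_{α/2} + z_β = 1.960 + 1.282 = 3.242.
n = 2 × (3.242 / 0.968)² = 2 × 3.349² = 2 × 11.22 = 22.4.
Round up to the next whole participant.

n = 23 per group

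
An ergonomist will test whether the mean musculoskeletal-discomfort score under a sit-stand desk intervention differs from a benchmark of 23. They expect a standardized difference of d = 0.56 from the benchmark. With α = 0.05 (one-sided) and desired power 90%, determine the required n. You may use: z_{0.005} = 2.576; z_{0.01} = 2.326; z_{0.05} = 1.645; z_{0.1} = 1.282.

n = 28

For a one-sample test: n = ((z_{α} + z_β) / d)².
z_{α} + z_β = 1.645 + 1.282 = 2.927.
n = (2.927 / 0.56)² = 5.227² = 27.32.
Round up.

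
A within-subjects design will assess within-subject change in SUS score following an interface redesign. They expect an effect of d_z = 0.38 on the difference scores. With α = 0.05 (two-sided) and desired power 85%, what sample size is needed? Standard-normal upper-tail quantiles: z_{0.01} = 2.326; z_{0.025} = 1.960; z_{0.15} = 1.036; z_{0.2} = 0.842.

n = 63 pairs

For a paired (one-sample on differences) test: n = ((z_{α/2} + z_β) / d)².
z_{α/2} + z_β = 1.960 + 1.036 = 2.996.
n = (2.996 / 0.38)² = 7.884² = 62.16.
Round up.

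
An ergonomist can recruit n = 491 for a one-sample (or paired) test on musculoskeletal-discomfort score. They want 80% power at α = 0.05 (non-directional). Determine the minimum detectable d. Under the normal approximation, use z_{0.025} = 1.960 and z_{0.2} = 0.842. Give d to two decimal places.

d_min ≈ 0.13

For a single sample (or paired design) of n = 491: d_min = (z_{α/2} + z_β)/√n.
z-sum = 1.960 + 0.842 = 2.802.
d_min = 2.802 / √491 = 2.802 / 22.159 = 0.126.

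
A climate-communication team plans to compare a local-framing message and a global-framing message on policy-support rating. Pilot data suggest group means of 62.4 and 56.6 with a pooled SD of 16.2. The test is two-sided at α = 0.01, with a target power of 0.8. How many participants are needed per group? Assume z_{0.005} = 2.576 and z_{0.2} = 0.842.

Cohen's d = |M₁ − M₂| / SD_pooled = |62.4 − 56.6| / 16.2 = 5.8 / 16.2 = 0.358.
For two independent groups with equal n: n = 2·((z_{α/2} + z_β) / d)².
z_{α/2} + z_β = 2.576 + 0.842 = 3.418.
n = 2 × (3.418 / 0.358)² = 2 × 9.547² = 2 × 91.15 = 182.3.
Round up to the next whole participant.

n = 183 per group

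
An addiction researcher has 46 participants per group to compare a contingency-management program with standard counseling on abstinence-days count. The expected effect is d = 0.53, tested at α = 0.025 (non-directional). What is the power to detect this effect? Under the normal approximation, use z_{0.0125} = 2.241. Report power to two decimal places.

power ≈ 0.62

For two equal groups, power = Φ(d·√(n/2) − z_{α/2}).
d·√(n/2) = 0.53 × √(46/2) = 0.53 × 4.796 = 2.542.
z_β = 2.542 − 2.241 = 0.301.
Power = Φ(0.301) = 0.618.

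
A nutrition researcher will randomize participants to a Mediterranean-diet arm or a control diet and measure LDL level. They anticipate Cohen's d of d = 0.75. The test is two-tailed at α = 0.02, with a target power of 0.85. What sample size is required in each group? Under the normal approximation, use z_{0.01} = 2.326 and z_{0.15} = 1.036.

n = 41 per group

For two independent groups with equal n: n = 2·((z_{α/2} + z_β) / d)².
z_{α/2} + z_β = 2.326 + 1.036 = 3.362.
n = 2 × (3.362 / 0.75)² = 2 × 4.483² = 2 × 20.09 = 40.2.
Round up to the next whole participant.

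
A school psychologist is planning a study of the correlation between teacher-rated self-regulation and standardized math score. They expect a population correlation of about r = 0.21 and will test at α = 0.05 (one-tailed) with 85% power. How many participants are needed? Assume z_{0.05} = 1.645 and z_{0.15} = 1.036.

Fisher's z: C = ½·ln((1+r)/(1−r)) = ½·ln(1.5316) = 0.2132.
n = ((z_{α} + z_β)/C)² + 3.
(1.645 + 1.036) / 0.2132 = 2.681 / 0.2132 = 12.575.
n = 12.575² + 3 = 158.13 + 3 = 161.1.
Round up.

n = 162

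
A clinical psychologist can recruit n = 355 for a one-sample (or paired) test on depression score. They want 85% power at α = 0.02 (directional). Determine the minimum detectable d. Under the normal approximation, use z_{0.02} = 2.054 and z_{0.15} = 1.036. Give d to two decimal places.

For a single sample (or paired design) of n = 355: d_min = (z_{α} + z_β)/√n.
z-sum = 2.054 + 1.036 = 3.090.
d_min = 3.090 / √355 = 3.090 / 18.841 = 0.164.

d_min ≈ 0.16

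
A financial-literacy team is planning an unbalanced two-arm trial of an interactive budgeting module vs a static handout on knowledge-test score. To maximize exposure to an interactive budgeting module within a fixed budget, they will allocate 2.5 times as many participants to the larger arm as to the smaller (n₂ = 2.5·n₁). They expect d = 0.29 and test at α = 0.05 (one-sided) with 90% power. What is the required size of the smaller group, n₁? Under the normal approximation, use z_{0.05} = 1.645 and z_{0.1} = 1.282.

n₁ = 143

With allocation ratio k = n₂/n₁ = 2.5, Var(x̄₁−x̄₂) = σ²(1/n₁ + 1/(k·n₁)) = σ²·(k+1)/(k·n₁).
So n₁ = (1 + 1/k)·((z_{α} + z_β)/d)² = 1.400 × (2.927/0.29)².
n₁ = 1.400 × 101.87 = 142.6.
Round up: n₁ = 143, giving n₂ = ⌈2.5 × 143⌉ = ⌈357.5⌉ = 358.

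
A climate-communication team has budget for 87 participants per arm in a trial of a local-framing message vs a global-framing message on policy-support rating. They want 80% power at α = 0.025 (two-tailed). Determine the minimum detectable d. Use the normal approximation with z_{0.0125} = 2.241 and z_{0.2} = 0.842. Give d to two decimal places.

For two independent groups of n = 87 each: d_min = (z_{α/2} + z_β)·√(2/n).
z-sum = 2.241 + 0.842 = 3.083.
d_min = 3.083 × √(2/87) = 3.083 × 0.1516 = 0.467.

d_min ≈ 0.47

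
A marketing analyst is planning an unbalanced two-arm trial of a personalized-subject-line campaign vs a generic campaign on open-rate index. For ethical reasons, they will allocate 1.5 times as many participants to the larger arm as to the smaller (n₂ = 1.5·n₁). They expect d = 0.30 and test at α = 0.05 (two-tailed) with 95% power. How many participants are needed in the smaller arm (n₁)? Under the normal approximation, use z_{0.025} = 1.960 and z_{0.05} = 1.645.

n₁ = 241

With allocation ratio k = n₂/n₁ = 1.5, Var(x̄₁−x̄₂) = σ²(1/n₁ + 1/(k·n₁)) = σ²·(k+1)/(k·n₁).
So n₁ = (1 + 1/k)·((z_{α/2} + z_β)/d)² = 1.667 × (3.605/0.30)².
n₁ = 1.667 × 144.40 = 240.7.
Round up: n₁ = 241, giving n₂ = ⌈1.5 × 241⌉ = ⌈361.5⌉ = 362.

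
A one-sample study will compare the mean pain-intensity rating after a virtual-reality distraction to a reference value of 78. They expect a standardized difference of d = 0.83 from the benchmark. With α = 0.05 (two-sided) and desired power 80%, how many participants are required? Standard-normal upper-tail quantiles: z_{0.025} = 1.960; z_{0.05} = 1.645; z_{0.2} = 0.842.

For a one-sample test: n = ((z_{α/2} + z_β) / d)².
z_{α/2} + z_β = 1.960 + 0.842 = 2.802.
n = (2.802 / 0.83)² = 3.376² = 11.40.
Round up.

n = 12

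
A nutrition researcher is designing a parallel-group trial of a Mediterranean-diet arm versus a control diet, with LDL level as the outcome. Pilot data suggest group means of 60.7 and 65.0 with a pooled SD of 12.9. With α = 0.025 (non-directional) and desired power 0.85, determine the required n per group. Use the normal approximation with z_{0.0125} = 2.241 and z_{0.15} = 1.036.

n = 194 per group

Cohen's d = |M₁ − M₂| / SD_pooled = |60.7 − 65.0| / 12.9 = 4.3 / 12.9 = 0.333.
For two independent groups with equal n: n = 2·((z_{α/2} + z_β) / d)².
z_{α/2} + z_β = 2.241 + 1.036 = 3.277.
n = 2 × (3.277 / 0.333)² = 2 × 9.841² = 2 × 96.84 = 193.7.
Round up to the next whole participant.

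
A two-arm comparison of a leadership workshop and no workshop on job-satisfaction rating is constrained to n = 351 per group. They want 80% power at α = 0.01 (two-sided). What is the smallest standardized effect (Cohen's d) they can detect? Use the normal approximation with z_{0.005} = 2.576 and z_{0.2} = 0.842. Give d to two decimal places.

For two independent groups of n = 351 each: d_min = (z_{α/2} + z_β)·√(2/n).
z-sum = 2.576 + 0.842 = 3.418.
d_min = 3.418 × √(2/351) = 3.418 × 0.0755 = 0.258.

d_min ≈ 0.26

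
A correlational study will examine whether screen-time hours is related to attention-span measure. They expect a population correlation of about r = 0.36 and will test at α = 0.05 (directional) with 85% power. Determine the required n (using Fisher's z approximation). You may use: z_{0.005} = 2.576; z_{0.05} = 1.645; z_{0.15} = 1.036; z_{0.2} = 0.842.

n = 54

Fisher's z: C = ½·ln((1+r)/(1−r)) = ½·ln(2.1250) = 0.3769.
n = ((z_{α} + z_β)/C)² + 3.
(1.645 + 1.036) / 0.3769 = 2.681 / 0.3769 = 7.113.
n = 7.113² + 3 = 50.60 + 3 = 53.6.
Round up.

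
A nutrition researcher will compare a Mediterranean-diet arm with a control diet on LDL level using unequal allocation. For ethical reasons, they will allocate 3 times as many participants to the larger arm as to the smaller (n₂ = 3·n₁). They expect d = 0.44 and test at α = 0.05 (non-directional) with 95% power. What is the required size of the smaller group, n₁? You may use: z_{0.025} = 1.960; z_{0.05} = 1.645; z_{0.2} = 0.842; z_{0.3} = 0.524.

n₁ = 90

With allocation ratio k = n₂/n₁ = 3, Var(x̄₁−x̄₂) = σ²(1/n₁ + 1/(k·n₁)) = σ²·(k+1)/(k·n₁).
So n₁ = (1 + 1/k)·((z_{α/2} + z_β)/d)² = 1.333 × (3.605/0.44)².
n₁ = 1.333 × 67.13 = 89.5.
Round up: n₁ = 90, giving n₂ = 3 × 90 = 270.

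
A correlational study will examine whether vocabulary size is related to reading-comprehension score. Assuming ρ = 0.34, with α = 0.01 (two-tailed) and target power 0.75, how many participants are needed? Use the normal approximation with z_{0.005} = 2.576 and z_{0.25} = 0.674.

n = 88

Fisher's z: C = ½·ln((1+r)/(1−r)) = ½·ln(2.0303) = 0.3541.
n = ((z_{α/2} + z_β)/C)² + 3.
(2.576 + 0.674) / 0.3541 = 3.250 / 0.3541 = 9.178.
n = 9.178² + 3 = 84.24 + 3 = 87.2.
Round up.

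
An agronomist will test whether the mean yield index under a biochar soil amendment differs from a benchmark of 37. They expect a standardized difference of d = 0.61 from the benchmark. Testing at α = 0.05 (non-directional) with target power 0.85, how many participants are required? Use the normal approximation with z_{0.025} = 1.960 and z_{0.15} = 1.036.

n = 25

For a one-sample test: n = ((z_{α/2} + z_β) / d)².
z_{α/2} + z_β = 1.960 + 1.036 = 2.996.
n = (2.996 / 0.61)² = 4.911² = 24.12.
Round up.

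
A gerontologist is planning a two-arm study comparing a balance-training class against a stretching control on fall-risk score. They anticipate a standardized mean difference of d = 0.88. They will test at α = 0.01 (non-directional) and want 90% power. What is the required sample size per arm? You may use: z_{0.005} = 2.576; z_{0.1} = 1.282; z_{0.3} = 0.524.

n = 39 per group

For two independent groups with equal n: n = 2·((z_{α/2} + z_β) / d)².
z_{α/2} + z_β = 2.576 + 1.282 = 3.858.
n = 2 × (3.858 / 0.88)² = 2 × 4.384² = 2 × 19.22 = 38.4.
Round up to the next whole participant.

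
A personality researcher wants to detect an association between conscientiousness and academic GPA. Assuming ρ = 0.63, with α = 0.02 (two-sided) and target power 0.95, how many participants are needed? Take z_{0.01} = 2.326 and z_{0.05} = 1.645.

n = 32

Fisher's z: C = ½·ln((1+r)/(1−r)) = ½·ln(4.4054) = 0.7414.
n = ((z_{α/2} + z_β)/C)² + 3.
(2.326 + 1.645) / 0.7414 = 3.971 / 0.7414 = 5.356.
n = 5.356² + 3 = 28.69 + 3 = 31.7.
Round up.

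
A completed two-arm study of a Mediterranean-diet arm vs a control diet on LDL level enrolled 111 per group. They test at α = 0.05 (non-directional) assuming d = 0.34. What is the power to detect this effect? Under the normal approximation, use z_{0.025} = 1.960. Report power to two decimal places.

For two equal groups, power = Φ(d·√(n/2) − z_{α/2}).
d·√(n/2) = 0.34 × √(111/2) = 0.34 × 7.450 = 2.533.
z_β = 2.533 − 1.960 = 0.573.
Power = Φ(0.573) = 0.717.

power ≈ 0.72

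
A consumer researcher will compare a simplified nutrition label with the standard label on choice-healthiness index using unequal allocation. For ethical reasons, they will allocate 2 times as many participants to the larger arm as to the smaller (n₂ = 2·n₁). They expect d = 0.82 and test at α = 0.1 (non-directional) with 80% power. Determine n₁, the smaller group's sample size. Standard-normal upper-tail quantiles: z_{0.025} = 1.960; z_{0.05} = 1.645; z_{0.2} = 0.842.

With allocation ratio k = n₂/n₁ = 2, Var(x̄₁−x̄₂) = σ²(1/n₁ + 1/(k·n₁)) = σ²·(k+1)/(k·n₁).
So n₁ = (1 + 1/k)·((z_{α/2} + z_β)/d)² = 1.500 × (2.487/0.82)².
n₁ = 1.500 × 9.20 = 13.8.
Round up: n₁ = 14, giving n₂ = 2 × 14 = 28.

n₁ = 14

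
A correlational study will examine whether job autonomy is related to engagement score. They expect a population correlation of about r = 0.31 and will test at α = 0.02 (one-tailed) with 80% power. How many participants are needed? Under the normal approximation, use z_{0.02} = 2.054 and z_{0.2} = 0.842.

n = 85

Fisher's z: C = ½·ln((1+r)/(1−r)) = ½·ln(1.8986) = 0.3205.
n = ((z_{α} + z_β)/C)² + 3.
(2.054 + 0.842) / 0.3205 = 2.896 / 0.3205 = 9.036.
n = 9.036² + 3 = 81.65 + 3 = 84.6.
Round up.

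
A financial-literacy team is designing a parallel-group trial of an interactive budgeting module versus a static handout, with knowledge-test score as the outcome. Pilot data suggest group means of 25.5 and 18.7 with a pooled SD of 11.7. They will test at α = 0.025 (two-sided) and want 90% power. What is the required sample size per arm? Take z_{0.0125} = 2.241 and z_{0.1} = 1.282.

Cohen's d = |M₁ − M₂| / SD_pooled = |25.5 − 18.7| / 11.7 = 6.8 / 11.7 = 0.581.
For two independent groups with equal n: n = 2·((z_{α/2} + z_β) / d)².
z_{α/2} + z_β = 2.241 + 1.282 = 3.523.
n = 2 × (3.523 / 0.581)² = 2 × 6.064² = 2 × 36.77 = 73.5.
Round up to the next whole participant.

n = 74 per group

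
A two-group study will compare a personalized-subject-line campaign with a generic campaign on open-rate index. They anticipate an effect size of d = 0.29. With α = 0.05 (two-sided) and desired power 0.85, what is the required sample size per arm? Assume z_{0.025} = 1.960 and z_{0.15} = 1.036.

n = 214 per group

For two independent groups with equal n: n = 2·((z_{α/2} + z_β) / d)².
z_{α/2} + z_β = 1.960 + 1.036 = 2.996.
n = 2 × (2.996 / 0.29)² = 2 × 10.331² = 2 × 106.73 = 213.5.
Round up to the next whole participant.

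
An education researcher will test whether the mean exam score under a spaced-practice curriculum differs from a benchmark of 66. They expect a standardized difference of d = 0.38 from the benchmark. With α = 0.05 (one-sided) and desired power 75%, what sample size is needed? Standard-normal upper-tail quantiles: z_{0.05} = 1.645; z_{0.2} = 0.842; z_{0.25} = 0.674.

n = 38

For a one-sample test: n = ((z_{α} + z_β) / d)².
z_{α} + z_β = 1.645 + 0.674 = 2.319.
n = (2.319 / 0.38)² = 6.103² = 37.24.
Round up.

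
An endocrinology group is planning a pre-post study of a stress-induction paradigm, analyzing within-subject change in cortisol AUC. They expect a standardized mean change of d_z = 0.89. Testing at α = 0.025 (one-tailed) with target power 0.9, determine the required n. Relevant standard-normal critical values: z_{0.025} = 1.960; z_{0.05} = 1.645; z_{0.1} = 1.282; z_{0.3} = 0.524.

n = 14 pairs

For a paired (one-sample on differences) test: n = ((z_{α} + z_β) / d)².
z_{α} + z_β = 1.960 + 1.282 = 3.242.
n = (3.242 / 0.89)² = 3.643² = 13.27.
Round up.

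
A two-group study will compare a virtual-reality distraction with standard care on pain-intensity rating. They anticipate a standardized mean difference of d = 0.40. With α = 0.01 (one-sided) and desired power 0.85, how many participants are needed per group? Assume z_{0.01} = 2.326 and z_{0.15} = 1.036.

n = 142 per group

For two independent groups with equal n: n = 2·((z_{α} + z_β) / d)².
z_{α} + z_β = 2.326 + 1.036 = 3.362.
n = 2 × (3.362 / 0.40)² = 2 × 8.405² = 2 × 70.64 = 141.3.
Round up to the next whole participant.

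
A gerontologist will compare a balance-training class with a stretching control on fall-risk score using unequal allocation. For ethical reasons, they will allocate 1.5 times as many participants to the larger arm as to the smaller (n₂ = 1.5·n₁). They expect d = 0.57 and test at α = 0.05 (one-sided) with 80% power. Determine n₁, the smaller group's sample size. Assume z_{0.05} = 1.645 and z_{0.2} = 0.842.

n₁ = 32

With allocation ratio k = n₂/n₁ = 1.5, Var(x̄₁−x̄₂) = σ²(1/n₁ + 1/(k·n₁)) = σ²·(k+1)/(k·n₁).
So n₁ = (1 + 1/k)·((z_{α} + z_β)/d)² = 1.667 × (2.487/0.57)².
n₁ = 1.667 × 19.04 = 31.7.
Round up: n₁ = 32, giving n₂ = 1.5 × 32 = 48.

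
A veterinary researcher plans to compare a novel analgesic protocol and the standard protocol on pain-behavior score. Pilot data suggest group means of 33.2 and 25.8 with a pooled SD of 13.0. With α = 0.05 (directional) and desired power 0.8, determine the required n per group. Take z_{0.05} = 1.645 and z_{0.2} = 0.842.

Cohen's d = |M₁ − M₂| / SD_pooled = |33.2 − 25.8| / 13.0 = 7.4 / 13.0 = 0.569.
For two independent groups with equal n: n = 2·((z_{α} + z_β) / d)².
z_{α} + z_β = 1.645 + 0.842 = 2.487.
n = 2 × (2.487 / 0.569)² = 2 × 4.371² = 2 × 19.10 = 38.2.
Round up to the next whole participant.

n = 39 per group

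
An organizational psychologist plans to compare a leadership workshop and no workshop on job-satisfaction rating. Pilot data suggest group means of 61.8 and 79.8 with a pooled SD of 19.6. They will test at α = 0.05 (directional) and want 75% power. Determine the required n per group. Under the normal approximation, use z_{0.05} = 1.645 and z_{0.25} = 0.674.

n = 13 per group

Cohen's d = |M₁ − M₂| / SD_pooled = |61.8 − 79.8| / 19.6 = 18.0 / 19.6 = 0.918.
For two independent groups with equal n: n = 2·((z_{α} + z_β) / d)².
z_{α} + z_β = 1.645 + 0.674 = 2.319.
n = 2 × (2.319 / 0.918)² = 2 × 2.526² = 2 × 6.38 = 12.8.
Round up to the next whole participant.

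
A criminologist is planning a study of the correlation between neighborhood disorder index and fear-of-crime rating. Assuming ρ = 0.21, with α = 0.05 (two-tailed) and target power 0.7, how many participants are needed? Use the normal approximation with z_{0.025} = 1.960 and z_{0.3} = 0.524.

Fisher's z: C = ½·ln((1+r)/(1−r)) = ½·ln(1.5316) = 0.2132.
n = ((z_{α/2} + z_β)/C)² + 3.
(1.960 + 0.524) / 0.2132 = 2.484 / 0.2132 = 11.651.
n = 11.651² + 3 = 135.75 + 3 = 138.7.
Round up.

n = 139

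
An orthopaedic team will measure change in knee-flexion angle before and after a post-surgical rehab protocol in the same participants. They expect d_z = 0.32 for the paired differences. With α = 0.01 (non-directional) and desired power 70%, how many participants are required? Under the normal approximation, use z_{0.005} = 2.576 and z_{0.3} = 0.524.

For a paired (one-sample on differences) test: n = ((z_{α/2} + z_β) / d)².
z_{α/2} + z_β = 2.576 + 0.524 = 3.100.
n = (3.100 / 0.32)² = 9.688² = 93.85.
Round up.

n = 94 pairs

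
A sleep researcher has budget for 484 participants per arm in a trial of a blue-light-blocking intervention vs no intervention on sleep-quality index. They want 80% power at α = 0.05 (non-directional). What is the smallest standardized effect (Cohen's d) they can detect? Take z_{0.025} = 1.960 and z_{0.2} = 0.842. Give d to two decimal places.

d_min ≈ 0.18

For two independent groups of n = 484 each: d_min = (z_{α/2} + z_β)·√(2/n).
z-sum = 1.960 + 0.842 = 2.802.
d_min = 2.802 × √(2/484) = 2.802 × 0.0643 = 0.180.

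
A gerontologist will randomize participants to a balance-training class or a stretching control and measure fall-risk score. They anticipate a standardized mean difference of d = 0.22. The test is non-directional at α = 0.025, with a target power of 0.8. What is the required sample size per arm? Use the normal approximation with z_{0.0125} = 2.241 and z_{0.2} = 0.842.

For two independent groups with equal n: n = 2·((z_{α/2} + z_β) / d)².
z_{α/2} + z_β = 2.241 + 0.842 = 3.083.
n = 2 × (3.083 / 0.22)² = 2 × 14.014² = 2 × 196.38 = 392.8.
Round up to the next whole participant.

n = 393 per group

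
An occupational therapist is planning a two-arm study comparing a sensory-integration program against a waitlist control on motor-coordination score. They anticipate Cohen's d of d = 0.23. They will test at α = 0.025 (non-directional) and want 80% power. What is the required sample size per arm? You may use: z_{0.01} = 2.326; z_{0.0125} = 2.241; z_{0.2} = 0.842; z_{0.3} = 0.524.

n = 360 per group

For two independent groups with equal n: n = 2·((z_{α/2} + z_β) / d)².
z_{α/2} + z_β = 2.241 + 0.842 = 3.083.
n = 2 × (3.083 / 0.23)² = 2 × 13.404² = 2 × 179.68 = 359.4.
Round up to the next whole participant.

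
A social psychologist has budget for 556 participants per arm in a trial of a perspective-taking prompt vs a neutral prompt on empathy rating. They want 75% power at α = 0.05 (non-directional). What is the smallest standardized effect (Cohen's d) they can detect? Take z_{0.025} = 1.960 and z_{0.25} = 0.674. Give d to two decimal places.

d_min ≈ 0.16

For two independent groups of n = 556 each: d_min = (z_{α/2} + z_β)·√(2/n).
z-sum = 1.960 + 0.674 = 2.634.
d_min = 2.634 × √(2/556) = 2.634 × 0.0600 = 0.158.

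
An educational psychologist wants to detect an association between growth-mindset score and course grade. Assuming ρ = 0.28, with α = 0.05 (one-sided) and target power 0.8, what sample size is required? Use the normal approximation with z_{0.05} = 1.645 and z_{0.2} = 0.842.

Fisher's z: C = ½·ln((1+r)/(1−r)) = ½·ln(1.7778) = 0.2877.
n = ((z_{α} + z_β)/C)² + 3.
(1.645 + 0.842) / 0.2877 = 2.487 / 0.2877 = 8.644.
n = 8.644² + 3 = 74.73 + 3 = 77.7.
Round up.

n = 78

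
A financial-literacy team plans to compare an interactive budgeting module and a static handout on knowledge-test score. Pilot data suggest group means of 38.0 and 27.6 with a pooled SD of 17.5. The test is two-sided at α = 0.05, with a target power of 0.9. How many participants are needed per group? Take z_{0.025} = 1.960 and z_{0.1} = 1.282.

n = 60 per group

Cohen's d = |M₁ − M₂| / SD_pooled = |38.0 − 27.6| / 17.5 = 10.4 / 17.5 = 0.594.
For two independent groups with equal n: n = 2·((z_{α/2} + z_β) / d)².
z_{α/2} + z_β = 1.960 + 1.282 = 3.242.
n = 2 × (3.242 / 0.594)² = 2 × 5.458² = 2 × 29.79 = 59.6.
Round up to the next whole participant.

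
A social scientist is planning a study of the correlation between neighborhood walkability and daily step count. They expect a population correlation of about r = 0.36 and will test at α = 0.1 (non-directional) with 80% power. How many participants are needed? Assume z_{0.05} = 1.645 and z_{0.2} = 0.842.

Fisher's z: C = ½·ln((1+r)/(1−r)) = ½·ln(2.1250) = 0.3769.
n = ((z_{α/2} + z_β)/C)² + 3.
(1.645 + 0.842) / 0.3769 = 2.487 / 0.3769 = 6.599.
n = 6.599² + 3 = 43.54 + 3 = 46.5.
Round up.

n = 47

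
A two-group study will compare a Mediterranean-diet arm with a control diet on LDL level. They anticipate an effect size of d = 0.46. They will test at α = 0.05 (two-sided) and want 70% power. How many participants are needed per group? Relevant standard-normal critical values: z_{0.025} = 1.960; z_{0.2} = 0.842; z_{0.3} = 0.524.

n = 59 per group

For two independent groups with equal n: n = 2·((z_{α/2} + z_β) / d)².
z_{α/2} + z_β = 1.960 + 0.524 = 2.484.
n = 2 × (2.484 / 0.46)² = 2 × 5.400² = 2 × 29.16 = 58.3.
Round up to the next whole participant.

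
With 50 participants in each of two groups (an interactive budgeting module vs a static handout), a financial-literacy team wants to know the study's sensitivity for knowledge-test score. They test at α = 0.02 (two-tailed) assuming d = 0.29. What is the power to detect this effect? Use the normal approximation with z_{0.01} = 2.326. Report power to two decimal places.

For two equal groups, power = Φ(d·√(n/2) − z_{α/2}).
d·√(n/2) = 0.29 × √(50/2) = 0.29 × 5.000 = 1.450.
z_β = 1.450 − 2.326 = -0.876.
Power = Φ(-0.876) = 0.191.

power ≈ 0.19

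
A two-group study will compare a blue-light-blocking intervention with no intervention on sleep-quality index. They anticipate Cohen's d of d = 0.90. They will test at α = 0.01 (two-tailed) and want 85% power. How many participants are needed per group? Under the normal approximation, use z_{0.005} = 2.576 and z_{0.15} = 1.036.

n = 33 per group

For two independent groups with equal n: n = 2·((z_{α/2} + z_β) / d)².
z_{α/2} + z_β = 2.576 + 1.036 = 3.612.
n = 2 × (3.612 / 0.90)² = 2 × 4.013² = 2 × 16.11 = 32.2.
Round up to the next whole participant.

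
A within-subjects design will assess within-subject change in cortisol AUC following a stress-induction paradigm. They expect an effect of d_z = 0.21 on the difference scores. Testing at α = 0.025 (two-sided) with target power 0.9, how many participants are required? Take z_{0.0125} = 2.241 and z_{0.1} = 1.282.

n = 282 pairs

For a paired (one-sample on differences) test: n = ((z_{α/2} + z_β) / d)².
z_{α/2} + z_β = 2.241 + 1.282 = 3.523.
n = (3.523 / 0.21)² = 16.776² = 281.44.
Round up.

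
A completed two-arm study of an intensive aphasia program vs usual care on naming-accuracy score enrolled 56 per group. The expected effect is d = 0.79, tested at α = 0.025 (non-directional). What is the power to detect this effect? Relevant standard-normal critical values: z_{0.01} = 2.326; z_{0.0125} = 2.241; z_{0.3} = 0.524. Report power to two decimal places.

For two equal groups, power = Φ(d·√(n/2) − z_{α/2}).
d·√(n/2) = 0.79 × √(56/2) = 0.79 × 5.292 = 4.180.
z_β = 4.180 − 2.241 = 1.939.
Power = Φ(1.939) = 0.974.

power ≈ 0.97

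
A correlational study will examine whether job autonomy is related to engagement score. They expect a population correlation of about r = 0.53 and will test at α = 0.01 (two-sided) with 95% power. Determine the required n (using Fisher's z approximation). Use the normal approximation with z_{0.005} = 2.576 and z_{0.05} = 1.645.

Fisher's z: C = ½·ln((1+r)/(1−r)) = ½·ln(3.2553) = 0.5901.
n = ((z_{α/2} + z_β)/C)² + 3.
(2.576 + 1.645) / 0.5901 = 4.221 / 0.5901 = 7.153.
n = 7.153² + 3 = 51.17 + 3 = 54.2.
Round up.

n = 55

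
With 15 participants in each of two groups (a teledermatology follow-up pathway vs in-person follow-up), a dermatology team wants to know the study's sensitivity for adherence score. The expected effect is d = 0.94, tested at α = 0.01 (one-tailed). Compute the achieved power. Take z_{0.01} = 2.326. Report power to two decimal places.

power ≈ 0.60

For two equal groups, power = Φ(d·√(n/2) − z_{α}).
d·√(n/2) = 0.94 × √(15/2) = 0.94 × 2.739 = 2.574.
z_β = 2.574 − 2.326 = 0.248.
Power = Φ(0.248) = 0.598.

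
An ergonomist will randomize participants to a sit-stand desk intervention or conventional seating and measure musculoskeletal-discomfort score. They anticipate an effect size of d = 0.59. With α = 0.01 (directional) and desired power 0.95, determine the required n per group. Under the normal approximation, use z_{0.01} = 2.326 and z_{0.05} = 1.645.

n = 91 per group

For two independent groups with equal n: n = 2·((z_{α} + z_β) / d)².
z_{α} + z_β = 2.326 + 1.645 = 3.971.
n = 2 × (3.971 / 0.59)² = 2 × 6.731² = 2 × 45.30 = 90.6.
Round up to the next whole participant.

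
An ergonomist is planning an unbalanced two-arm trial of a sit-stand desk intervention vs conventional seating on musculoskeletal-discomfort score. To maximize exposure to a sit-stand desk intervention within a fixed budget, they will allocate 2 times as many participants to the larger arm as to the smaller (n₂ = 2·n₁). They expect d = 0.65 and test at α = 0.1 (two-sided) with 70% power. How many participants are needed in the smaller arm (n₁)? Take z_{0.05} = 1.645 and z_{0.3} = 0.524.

With allocation ratio k = n₂/n₁ = 2, Var(x̄₁−x̄₂) = σ²(1/n₁ + 1/(k·n₁)) = σ²·(k+1)/(k·n₁).
So n₁ = (1 + 1/k)·((z_{α/2} + z_β)/d)² = 1.500 × (2.169/0.65)².
n₁ = 1.500 × 11.14 = 16.7.
Round up: n₁ = 17, giving n₂ = 2 × 17 = 34.

n₁ = 17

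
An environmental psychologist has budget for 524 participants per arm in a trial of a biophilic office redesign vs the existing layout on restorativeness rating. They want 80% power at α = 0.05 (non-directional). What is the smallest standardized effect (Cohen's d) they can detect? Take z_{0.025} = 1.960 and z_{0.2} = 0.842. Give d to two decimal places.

For two independent groups of n = 524 each: d_min = (z_{α/2} + z_β)·√(2/n).
z-sum = 1.960 + 0.842 = 2.802.
d_min = 2.802 × √(2/524) = 2.802 × 0.0618 = 0.173.

d_min ≈ 0.17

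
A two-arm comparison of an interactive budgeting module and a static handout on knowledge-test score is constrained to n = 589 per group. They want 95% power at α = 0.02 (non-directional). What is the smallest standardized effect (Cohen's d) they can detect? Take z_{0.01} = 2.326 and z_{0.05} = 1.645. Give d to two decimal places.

For two independent groups of n = 589 each: d_min = (z_{α/2} + z_β)·√(2/n).
z-sum = 2.326 + 1.645 = 3.971.
d_min = 3.971 × √(2/589) = 3.971 × 0.0583 = 0.231.

d_min ≈ 0.23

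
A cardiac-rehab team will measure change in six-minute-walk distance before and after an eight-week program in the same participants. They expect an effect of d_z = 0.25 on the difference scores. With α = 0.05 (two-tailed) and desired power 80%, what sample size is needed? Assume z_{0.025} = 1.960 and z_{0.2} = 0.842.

n = 126 pairs

For a paired (one-sample on differences) test: n = ((z_{α/2} + z_β) / d)².
z_{α/2} + z_β = 1.960 + 0.842 = 2.802.
n = (2.802 / 0.25)² = 11.208² = 125.62.
Round up.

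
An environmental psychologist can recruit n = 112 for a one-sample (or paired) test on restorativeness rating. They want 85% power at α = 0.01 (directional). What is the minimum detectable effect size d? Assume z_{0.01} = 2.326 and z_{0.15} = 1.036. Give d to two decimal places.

For a single sample (or paired design) of n = 112: d_min = (z_{α} + z_β)/√n.
z-sum = 2.326 + 1.036 = 3.362.
d_min = 3.362 / √112 = 3.362 / 10.583 = 0.318.

d_min ≈ 0.32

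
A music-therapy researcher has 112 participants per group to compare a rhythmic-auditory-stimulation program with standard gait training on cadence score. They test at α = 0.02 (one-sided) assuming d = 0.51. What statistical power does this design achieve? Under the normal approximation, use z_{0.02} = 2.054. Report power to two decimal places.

For two equal groups, power = Φ(d·√(n/2) − z_{α}).
d·√(n/2) = 0.51 × √(112/2) = 0.51 × 7.483 = 3.816.
z_β = 3.816 − 2.054 = 1.762.
Power = Φ(1.762) = 0.961.

power ≈ 0.96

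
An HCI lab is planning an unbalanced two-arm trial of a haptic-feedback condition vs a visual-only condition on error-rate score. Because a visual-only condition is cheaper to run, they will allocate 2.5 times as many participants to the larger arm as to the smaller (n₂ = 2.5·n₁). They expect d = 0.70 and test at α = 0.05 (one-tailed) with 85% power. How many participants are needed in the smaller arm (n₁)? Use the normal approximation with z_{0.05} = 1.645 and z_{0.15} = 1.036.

n₁ = 21

With allocation ratio k = n₂/n₁ = 2.5, Var(x̄₁−x̄₂) = σ²(1/n₁ + 1/(k·n₁)) = σ²·(k+1)/(k·n₁).
So n₁ = (1 + 1/k)·((z_{α} + z_β)/d)² = 1.400 × (2.681/0.70)².
n₁ = 1.400 × 14.67 = 20.5.
Round up: n₁ = 21, giving n₂ = ⌈2.5 × 21⌉ = ⌈52.5⌉ = 53.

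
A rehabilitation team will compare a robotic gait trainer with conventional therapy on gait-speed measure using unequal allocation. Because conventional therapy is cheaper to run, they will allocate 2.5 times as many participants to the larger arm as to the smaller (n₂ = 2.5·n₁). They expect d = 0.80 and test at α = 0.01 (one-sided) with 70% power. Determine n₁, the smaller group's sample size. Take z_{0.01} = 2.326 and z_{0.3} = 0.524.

n₁ = 18

With allocation ratio k = n₂/n₁ = 2.5, Var(x̄₁−x̄₂) = σ²(1/n₁ + 1/(k·n₁)) = σ²·(k+1)/(k·n₁).
So n₁ = (1 + 1/k)·((z_{α} + z_β)/d)² = 1.400 × (2.850/0.80)².
n₁ = 1.400 × 12.69 = 17.8.
Round up: n₁ = 18, giving n₂ = 2.5 × 18 = 45.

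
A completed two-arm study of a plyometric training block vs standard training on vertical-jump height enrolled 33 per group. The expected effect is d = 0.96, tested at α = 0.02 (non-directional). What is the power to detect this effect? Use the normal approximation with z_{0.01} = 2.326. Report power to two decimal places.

power ≈ 0.94

For two equal groups, power = Φ(d·√(n/2) − z_{α/2}).
d·√(n/2) = 0.96 × √(33/2) = 0.96 × 4.062 = 3.900.
z_β = 3.900 − 2.326 = 1.574.
Power = Φ(1.574) = 0.942.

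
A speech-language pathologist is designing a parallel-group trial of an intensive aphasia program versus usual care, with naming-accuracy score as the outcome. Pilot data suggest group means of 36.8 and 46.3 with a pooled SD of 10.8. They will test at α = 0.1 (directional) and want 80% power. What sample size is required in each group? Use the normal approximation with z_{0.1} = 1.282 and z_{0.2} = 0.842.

Cohen's d = |M₁ − M₂| / SD_pooled = |36.8 − 46.3| / 10.8 = 9.5 / 10.8 = 0.880.
For two independent groups with equal n: n = 2·((z_{α} + z_β) / d)².
z_{α} + z_β = 1.282 + 0.842 = 2.124.
n = 2 × (2.124 / 0.880)² = 2 × 2.414² = 2 × 5.83 = 11.7.
Round up to the next whole participant.

n = 12 per group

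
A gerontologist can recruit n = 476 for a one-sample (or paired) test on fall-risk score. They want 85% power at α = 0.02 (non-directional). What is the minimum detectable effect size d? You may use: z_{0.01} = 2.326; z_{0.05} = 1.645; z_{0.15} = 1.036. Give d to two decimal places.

For a single sample (or paired design) of n = 476: d_min = (z_{α/2} + z_β)/√n.
z-sum = 2.326 + 1.036 = 3.362.
d_min = 3.362 / √476 = 3.362 / 21.817 = 0.154.

d_min ≈ 0.15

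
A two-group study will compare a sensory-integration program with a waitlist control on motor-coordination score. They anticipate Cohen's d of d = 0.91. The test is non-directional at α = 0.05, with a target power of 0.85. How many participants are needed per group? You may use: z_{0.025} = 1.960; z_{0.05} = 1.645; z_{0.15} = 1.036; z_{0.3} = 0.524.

For two independent groups with equal n: n = 2·((z_{α/2} + z_β) / d)².
z_{α/2} + z_β = 1.960 + 1.036 = 2.996.
n = 2 × (2.996 / 0.91)² = 2 × 3.292² = 2 × 10.84 = 21.7.
Round up to the next whole participant.

n = 22 per group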